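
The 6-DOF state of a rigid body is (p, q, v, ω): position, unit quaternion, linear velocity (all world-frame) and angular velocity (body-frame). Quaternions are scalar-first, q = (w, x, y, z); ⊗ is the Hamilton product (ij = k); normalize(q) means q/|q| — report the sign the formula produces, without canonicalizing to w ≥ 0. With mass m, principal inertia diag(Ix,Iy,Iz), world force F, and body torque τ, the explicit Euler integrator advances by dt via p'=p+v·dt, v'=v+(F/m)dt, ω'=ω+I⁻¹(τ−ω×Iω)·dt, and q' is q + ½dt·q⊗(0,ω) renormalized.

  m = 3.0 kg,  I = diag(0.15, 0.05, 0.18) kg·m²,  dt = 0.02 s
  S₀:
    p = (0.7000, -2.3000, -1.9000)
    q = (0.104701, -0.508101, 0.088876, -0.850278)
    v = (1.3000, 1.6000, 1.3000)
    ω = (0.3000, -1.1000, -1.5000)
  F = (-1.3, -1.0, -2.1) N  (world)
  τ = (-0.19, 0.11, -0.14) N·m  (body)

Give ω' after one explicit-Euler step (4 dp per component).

angular accel α = (-2.6967, 1.9300, -0.9611)
new body rate ω' = (0.2461, -1.0614, -1.5192)

ω' = (0.2461, -1.0614, -1.5192)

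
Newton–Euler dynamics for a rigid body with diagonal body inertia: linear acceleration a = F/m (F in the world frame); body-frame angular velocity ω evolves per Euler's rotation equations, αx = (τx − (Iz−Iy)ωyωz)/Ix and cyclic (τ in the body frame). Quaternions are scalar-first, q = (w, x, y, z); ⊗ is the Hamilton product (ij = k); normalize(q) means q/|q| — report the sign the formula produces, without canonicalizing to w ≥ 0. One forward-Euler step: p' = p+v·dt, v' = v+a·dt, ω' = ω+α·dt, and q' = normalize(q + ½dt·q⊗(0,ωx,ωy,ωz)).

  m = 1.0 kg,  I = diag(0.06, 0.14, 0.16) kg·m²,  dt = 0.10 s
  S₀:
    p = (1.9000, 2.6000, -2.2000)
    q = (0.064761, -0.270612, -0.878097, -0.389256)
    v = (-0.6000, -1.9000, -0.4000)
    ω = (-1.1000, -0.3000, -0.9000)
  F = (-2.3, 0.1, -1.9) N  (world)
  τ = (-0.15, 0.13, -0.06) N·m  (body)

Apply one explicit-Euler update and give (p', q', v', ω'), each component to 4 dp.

p + v·dt = (1.8400, 2.4100, -2.2400)
new velocity v' = (-0.8300, -1.8900, -0.5900)
gyro term ω×Iω = (0.0054, -0.0990, 0.0264)
angular accel α = (-2.5900, 1.6357, -0.5400)
ω + α·dt = (-1.3590, -0.1364, -0.9540)
Hamilton product q⊗(0,ω) = (-0.9114327, 0.6022734, 0.1652025, -0.9430080)
q + ½dt·q⊗(0,ω), renormalized = (0.0191, -0.2399, -0.8676, -0.4353)

p' = (1.8400, 2.4100, -2.2400)
q' = (0.0191, -0.2399, -0.8676, -0.4353)
v' = (-0.8300, -1.8900, -0.5900)
ω' = (-1.3590, -0.1364, -0.9540)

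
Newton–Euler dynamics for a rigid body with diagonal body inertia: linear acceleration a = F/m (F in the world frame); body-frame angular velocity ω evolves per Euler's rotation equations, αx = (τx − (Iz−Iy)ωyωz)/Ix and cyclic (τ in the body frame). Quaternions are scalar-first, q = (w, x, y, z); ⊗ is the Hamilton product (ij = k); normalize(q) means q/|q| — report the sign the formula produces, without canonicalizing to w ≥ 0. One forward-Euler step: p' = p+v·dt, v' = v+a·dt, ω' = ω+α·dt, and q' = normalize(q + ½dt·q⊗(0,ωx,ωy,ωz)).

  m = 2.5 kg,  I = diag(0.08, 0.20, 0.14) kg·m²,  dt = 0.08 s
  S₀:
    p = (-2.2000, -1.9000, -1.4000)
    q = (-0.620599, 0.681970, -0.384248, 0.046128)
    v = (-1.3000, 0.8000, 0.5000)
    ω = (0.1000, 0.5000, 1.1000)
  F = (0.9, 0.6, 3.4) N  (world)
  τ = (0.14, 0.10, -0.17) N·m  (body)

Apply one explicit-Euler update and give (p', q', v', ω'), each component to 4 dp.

p' = (-2.3040, -1.8360, -1.3600)
q' = (-0.6169, 0.6609, -0.4260, 0.0340)
v' = (-1.2712, 0.8192, 0.6088)
ω' = (0.2730, 0.5426, 0.9994)

linear accel F/m = (0.3600, 0.2400, 1.3600)
p' = p + v·dt = (-2.3040, -1.8360, -1.3600)
v' = v + a·dt = (-1.2712, 0.8192, 0.6088)
(τ − ω×Iω)/I = (2.1625, 0.5330, -1.2571)
ω + α·dt = (0.2730, 0.5426, 0.9994)
2q̇ = q⊗(0,ω) = (0.0731862, -0.5077967, -1.0558537, -0.3032491)
q' = normalize(q + ½dt·q⊗(0,ω)) = (-0.6169, 0.6609, -0.4260, 0.0340)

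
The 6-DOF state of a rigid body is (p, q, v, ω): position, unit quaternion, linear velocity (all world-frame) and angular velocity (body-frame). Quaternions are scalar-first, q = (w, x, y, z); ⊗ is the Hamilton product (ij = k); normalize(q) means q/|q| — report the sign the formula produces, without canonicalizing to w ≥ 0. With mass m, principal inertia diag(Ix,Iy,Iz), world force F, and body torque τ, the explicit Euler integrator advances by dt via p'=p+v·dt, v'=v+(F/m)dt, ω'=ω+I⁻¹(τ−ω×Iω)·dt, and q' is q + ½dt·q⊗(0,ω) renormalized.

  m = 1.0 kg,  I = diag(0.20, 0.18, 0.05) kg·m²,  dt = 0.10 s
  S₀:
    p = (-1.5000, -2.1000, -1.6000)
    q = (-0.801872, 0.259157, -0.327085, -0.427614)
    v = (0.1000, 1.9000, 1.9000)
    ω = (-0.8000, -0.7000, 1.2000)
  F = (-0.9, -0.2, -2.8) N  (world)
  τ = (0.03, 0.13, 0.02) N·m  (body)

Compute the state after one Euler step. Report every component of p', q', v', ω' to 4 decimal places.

p' = (-1.4900, -1.9100, -1.4100)
q' = (-0.7748, 0.2558, -0.2965, -0.4963)
v' = (0.0100, 1.8800, 1.6200)
ω' = (-0.8396, -0.5478, 1.2624)

α = I⁻¹(τ − ω×Iω) = (-0.3960, 1.5222, 0.6240)
new body rate ω' = (-0.8396, -0.5478, 1.2624)
Hamilton product q⊗(0,ω) = (0.4915029, -0.0503342, 0.5924132, -1.4053243)
q + ½dt·q⊗(0,ω), renormalized = (-0.7748, 0.2558, -0.2965, -0.4963)
linear accel F/m = (-0.9000, -0.2000, -2.8000)
new position p' = (-1.4900, -1.9100, -1.4100)
v + (F/m)dt = (0.0100, 1.8800, 1.6200)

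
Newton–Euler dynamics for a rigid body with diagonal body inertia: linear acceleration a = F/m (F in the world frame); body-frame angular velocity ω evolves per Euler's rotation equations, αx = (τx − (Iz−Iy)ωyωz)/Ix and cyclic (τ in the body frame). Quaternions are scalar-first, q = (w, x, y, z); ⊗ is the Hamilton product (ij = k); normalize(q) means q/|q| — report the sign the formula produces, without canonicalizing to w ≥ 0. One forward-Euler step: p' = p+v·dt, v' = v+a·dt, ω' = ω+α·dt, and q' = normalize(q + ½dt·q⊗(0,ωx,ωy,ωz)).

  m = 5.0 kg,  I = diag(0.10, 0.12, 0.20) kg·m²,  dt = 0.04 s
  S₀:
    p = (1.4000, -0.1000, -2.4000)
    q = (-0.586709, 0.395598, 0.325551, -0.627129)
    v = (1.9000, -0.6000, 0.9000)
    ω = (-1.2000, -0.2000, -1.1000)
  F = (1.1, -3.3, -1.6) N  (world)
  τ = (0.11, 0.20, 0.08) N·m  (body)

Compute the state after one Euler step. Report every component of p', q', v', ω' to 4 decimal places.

a = F/m = (0.2200, -0.6600, -0.3200)
p' = p + v·dt = (1.4760, -0.1240, -2.3640)
v + (F/m)dt = (1.9088, -0.6264, 0.8872)
(τ − ω×Iω)/I = (0.9240, 2.7667, 0.3760)
new body rate ω' = (-1.1630, -0.0893, -1.0850)
Hamilton product q⊗(0,ω) = (-0.1500141, 0.2205189, 1.3050544, 0.9569215)
q + ½dt·q⊗(0,ω), renormalized = (-0.5894, 0.3998, 0.3515, -0.6077)

p' = (1.4760, -0.1240, -2.3640)
q' = (-0.5894, 0.3998, 0.3515, -0.6077)
v' = (1.9088, -0.6264, 0.8872)
ω' = (-1.1630, -0.0893, -1.0850)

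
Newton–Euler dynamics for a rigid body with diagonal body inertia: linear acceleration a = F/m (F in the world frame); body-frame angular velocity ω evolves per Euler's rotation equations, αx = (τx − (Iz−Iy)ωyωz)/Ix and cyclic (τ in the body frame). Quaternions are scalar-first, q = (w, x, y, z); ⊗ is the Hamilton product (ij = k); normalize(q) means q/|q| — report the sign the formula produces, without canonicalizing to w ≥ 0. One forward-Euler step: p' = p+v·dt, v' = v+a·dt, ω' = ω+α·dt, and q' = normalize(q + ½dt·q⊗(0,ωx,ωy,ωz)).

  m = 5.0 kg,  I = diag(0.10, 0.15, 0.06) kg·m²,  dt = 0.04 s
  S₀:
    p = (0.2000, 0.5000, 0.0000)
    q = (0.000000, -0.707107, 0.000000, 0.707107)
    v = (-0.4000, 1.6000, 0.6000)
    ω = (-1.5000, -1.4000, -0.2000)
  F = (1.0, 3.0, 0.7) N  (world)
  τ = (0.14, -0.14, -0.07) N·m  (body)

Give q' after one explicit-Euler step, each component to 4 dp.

q' = (-0.0184, -0.6867, -0.0240, 0.7263)

Hamilton product q⊗(0,ω) = (-0.9192391, 0.9899498, -1.2020819, 0.9899498)
q + ½dt·q⊗(0,ω), renormalized = (-0.0184, -0.6867, -0.0240, 0.7263)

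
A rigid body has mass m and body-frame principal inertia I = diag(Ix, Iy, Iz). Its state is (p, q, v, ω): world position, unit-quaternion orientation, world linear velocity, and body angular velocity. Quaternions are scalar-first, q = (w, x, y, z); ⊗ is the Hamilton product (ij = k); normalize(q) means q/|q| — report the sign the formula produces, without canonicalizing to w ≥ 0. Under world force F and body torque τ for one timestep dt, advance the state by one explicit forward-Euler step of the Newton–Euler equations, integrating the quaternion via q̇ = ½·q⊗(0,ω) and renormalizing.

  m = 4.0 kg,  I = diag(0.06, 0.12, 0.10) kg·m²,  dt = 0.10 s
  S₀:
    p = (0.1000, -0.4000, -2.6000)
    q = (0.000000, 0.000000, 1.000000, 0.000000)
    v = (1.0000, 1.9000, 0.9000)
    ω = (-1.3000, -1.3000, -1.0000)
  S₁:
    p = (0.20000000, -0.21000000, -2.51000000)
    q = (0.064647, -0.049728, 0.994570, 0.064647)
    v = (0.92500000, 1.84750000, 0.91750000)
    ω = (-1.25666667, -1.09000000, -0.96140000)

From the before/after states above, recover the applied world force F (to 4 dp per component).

F = (-3.0000, -2.1000, 0.7000)

velocity change Δv = (-0.07500000, -0.05250000, 0.01750000)
applied force F = (-3.0000, -2.1000, 0.7000)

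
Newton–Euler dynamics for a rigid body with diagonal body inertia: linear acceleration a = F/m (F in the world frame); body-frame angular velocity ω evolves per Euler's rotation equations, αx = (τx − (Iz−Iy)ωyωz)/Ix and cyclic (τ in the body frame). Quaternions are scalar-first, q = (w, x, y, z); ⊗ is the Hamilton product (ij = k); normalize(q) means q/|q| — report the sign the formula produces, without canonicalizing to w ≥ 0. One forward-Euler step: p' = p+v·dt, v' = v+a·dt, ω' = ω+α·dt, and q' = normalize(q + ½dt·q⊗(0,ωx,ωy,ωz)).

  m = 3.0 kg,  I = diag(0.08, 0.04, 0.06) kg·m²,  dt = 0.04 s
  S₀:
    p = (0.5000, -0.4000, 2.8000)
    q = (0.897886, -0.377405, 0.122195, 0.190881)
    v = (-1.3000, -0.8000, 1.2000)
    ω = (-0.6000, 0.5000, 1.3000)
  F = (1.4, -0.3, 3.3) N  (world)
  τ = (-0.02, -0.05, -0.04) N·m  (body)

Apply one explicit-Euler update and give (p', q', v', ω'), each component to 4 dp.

p' = (0.4480, -0.4320, 2.8480)
q' = (0.8868, -0.3867, 0.1386, 0.2118)
v' = (-1.2813, -0.8040, 1.2440)
ω' = (-0.6165, 0.4656, 1.2653)

gyro term ω×Iω = (0.0130, -0.0156, 0.0120)
(τ − ω×Iω)/I = (-0.4125, -0.8600, -0.8667)
new body rate ω' = (-0.6165, 0.4656, 1.2653)
Hamilton product q⊗(0,ω) = (-0.5356858, -0.4753186, 0.8250409, 1.0518663)
updated quaternion q' = (0.8868, -0.3867, 0.1386, 0.2118)
a = (0.4667, -0.1000, 1.1000)
p + v·dt = (0.4480, -0.4320, 2.8480)
v + (F/m)dt = (-1.2813, -0.8040, 1.2440)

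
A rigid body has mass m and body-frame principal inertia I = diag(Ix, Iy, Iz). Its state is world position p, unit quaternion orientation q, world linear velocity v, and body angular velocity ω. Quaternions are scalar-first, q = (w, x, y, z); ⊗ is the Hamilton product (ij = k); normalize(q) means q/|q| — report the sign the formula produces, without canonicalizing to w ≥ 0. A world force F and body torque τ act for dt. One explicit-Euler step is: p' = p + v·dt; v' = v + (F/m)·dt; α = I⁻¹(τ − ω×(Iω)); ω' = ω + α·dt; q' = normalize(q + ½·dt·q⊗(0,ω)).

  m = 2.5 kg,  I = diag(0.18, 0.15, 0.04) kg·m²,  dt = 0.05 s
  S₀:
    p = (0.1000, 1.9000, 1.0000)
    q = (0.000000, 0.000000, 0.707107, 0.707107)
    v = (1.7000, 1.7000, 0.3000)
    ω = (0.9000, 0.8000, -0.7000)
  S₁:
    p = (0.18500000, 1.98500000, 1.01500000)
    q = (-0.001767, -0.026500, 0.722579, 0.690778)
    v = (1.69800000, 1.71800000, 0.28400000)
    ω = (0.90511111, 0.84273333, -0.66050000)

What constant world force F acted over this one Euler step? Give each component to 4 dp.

F = (-0.1000, 0.9000, -0.8000)

v₁ − v₀ = (-0.00200000, 0.01800000, -0.01600000)
F = m·Δv/dt = (-0.1000, 0.9000, -0.8000)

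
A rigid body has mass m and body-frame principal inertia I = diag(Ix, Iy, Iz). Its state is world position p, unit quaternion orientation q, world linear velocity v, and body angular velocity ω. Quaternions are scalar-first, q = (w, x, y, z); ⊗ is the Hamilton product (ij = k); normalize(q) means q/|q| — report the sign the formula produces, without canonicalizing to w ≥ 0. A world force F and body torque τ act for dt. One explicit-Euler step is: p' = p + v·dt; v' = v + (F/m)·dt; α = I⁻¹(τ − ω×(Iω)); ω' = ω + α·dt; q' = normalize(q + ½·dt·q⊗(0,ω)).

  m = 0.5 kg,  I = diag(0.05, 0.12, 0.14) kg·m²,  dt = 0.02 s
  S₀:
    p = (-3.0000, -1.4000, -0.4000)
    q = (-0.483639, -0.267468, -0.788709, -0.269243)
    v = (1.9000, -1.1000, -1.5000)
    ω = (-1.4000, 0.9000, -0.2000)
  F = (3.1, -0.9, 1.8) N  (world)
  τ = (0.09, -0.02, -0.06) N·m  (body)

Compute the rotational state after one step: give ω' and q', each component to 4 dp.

ω' = (-1.3626, 0.9009, -0.1960)
q' = (-0.4808, -0.2567, -0.7897, -0.2817)

precession coupling ω×(Iω) = (-0.0036, -0.0252, -0.0882)
α = I⁻¹(τ − ω×Iω) = (1.8720, 0.0433, 0.2014)
new body rate ω' = (-1.3626, 0.9009, -0.1960)
Hamilton product q⊗(0,ω) = (0.2815343, 1.0771551, -0.1118285, -1.2481860)
q' = normalize(q + ½dt·q⊗(0,ω)) = (-0.4808, -0.2567, -0.7897, -0.2817)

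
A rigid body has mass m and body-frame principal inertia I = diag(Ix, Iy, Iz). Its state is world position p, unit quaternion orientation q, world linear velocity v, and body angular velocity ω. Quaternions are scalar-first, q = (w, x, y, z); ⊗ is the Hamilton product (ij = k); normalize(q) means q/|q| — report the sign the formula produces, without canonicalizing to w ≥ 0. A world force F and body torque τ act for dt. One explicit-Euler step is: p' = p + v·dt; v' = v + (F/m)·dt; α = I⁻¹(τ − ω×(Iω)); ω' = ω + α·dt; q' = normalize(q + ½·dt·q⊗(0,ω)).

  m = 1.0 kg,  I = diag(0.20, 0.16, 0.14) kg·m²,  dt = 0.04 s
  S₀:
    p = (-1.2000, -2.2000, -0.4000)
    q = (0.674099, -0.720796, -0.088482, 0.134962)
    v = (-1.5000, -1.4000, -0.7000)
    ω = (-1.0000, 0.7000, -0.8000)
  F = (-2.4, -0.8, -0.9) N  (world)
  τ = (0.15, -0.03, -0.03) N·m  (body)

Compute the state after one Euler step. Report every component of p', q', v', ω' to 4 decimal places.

linear accel F/m = (-2.4000, -0.8000, -0.9000)
p' = p + v·dt = (-1.2600, -2.2560, -0.4280)
new velocity v' = (-1.5960, -1.4320, -0.7360)
precession coupling ω×(Iω) = (0.0112, 0.0480, 0.0280)
angular accel α = (0.6940, -0.4875, -0.4143)
ω' = ω + α·dt = (-0.9722, 0.6805, -0.8166)
2q̇ = q⊗(0,ω) = (-0.5508890, -0.6977868, -0.2397295, -1.1323184)
q' = normalize(q + ½dt·q⊗(0,ω)) = (0.6628, -0.7344, -0.0932, 0.1123)

p' = (-1.2600, -2.2560, -0.4280)
q' = (0.6628, -0.7344, -0.0932, 0.1123)
v' = (-1.5960, -1.4320, -0.7360)
ω' = (-0.9722, 0.6805, -0.8166)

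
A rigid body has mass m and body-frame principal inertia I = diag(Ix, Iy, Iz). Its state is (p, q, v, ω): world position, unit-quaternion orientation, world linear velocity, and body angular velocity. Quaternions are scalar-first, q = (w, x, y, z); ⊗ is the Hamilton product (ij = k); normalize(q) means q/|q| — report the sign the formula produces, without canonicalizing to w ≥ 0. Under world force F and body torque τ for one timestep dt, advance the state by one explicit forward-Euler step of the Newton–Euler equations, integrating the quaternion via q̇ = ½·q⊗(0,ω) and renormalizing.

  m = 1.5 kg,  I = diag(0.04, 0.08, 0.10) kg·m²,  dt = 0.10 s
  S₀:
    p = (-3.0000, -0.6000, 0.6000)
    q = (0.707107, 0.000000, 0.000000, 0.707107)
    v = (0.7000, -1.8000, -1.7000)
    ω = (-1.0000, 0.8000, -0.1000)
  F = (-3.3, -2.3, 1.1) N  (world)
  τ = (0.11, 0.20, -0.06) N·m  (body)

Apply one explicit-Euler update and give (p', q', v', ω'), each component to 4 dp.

p' = (-2.9300, -0.7800, 0.4300)
q' = (0.7092, -0.0635, -0.0071, 0.7021)
v' = (0.4800, -1.9533, -1.6267)
ω' = (-0.7210, 1.0575, -0.1280)

(τ − ω×Iω)/I = (2.7900, 2.5750, -0.2800)
ω' = ω + α·dt = (-0.7210, 1.0575, -0.1280)
2q̇ = q⊗(0,ω) = (0.0707107, -1.2727926, -0.1414214, -0.0707107)
updated quaternion q' = (0.7092, -0.0635, -0.0071, 0.7021)
a = (-2.2000, -1.5333, 0.7333)
p + v·dt = (-2.9300, -0.7800, 0.4300)
v + (F/m)dt = (0.4800, -1.9533, -1.6267)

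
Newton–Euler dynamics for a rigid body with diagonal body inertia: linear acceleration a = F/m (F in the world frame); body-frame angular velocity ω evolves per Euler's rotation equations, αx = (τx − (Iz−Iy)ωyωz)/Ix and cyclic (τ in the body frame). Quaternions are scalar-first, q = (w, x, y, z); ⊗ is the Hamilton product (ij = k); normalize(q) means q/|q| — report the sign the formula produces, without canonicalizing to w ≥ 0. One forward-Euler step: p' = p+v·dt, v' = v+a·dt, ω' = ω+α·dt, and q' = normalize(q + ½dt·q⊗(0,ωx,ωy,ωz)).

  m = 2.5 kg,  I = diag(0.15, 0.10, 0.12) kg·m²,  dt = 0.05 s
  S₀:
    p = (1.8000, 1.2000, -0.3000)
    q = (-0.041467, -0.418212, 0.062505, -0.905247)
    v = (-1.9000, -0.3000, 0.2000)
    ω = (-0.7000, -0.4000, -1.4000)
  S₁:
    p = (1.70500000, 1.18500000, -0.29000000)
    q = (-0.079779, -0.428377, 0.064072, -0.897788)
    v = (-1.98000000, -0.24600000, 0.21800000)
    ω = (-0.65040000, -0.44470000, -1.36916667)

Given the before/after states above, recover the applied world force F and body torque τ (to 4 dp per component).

Δv = v₁−v₀ = (-0.08000000, 0.05400000, 0.01800000)
m·(v₁−v₀)/dt = (-4.0000, 2.7000, 0.9000)
Δω = ω₁−ω₀ = (0.04960000, -0.04470000, 0.03083333)
ω₀×(Iω₀) = (0.0112, 0.0294, -0.0140)
applied torque τ = (0.1600, -0.0600, 0.0600)

F = (-4.0000, 2.7000, 0.9000)
τ = (0.1600, -0.0600, 0.0600)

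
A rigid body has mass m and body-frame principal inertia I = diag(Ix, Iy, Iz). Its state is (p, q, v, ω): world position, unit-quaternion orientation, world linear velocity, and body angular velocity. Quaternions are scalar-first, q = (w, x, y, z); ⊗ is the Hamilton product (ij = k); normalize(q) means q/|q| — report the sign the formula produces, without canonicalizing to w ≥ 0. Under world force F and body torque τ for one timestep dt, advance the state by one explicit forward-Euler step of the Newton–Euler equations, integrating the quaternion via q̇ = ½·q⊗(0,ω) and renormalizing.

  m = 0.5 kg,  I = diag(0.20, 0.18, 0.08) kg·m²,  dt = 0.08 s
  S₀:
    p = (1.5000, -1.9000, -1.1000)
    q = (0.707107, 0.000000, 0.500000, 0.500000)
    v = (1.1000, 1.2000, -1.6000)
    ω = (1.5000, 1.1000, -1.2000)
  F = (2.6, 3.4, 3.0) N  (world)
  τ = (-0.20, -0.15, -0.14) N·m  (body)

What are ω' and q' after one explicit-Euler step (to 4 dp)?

precession coupling ω×(Iω) = (0.1320, -0.2160, -0.0330)
α = I⁻¹(τ − ω×Iω) = (-1.6600, 0.3667, -1.3375)
ω + α·dt = (1.3672, 1.1293, -1.3070)
Hamilton product q⊗(0,ω) = (0.0500000, -0.0893395, 1.5278177, -1.5985284)
q + ½dt·q⊗(0,ω), renormalized = (0.7063, -0.0036, 0.5589, 0.4344)

ω' = (1.3672, 1.1293, -1.3070)
q' = (0.7063, -0.0036, 0.5589, 0.4344)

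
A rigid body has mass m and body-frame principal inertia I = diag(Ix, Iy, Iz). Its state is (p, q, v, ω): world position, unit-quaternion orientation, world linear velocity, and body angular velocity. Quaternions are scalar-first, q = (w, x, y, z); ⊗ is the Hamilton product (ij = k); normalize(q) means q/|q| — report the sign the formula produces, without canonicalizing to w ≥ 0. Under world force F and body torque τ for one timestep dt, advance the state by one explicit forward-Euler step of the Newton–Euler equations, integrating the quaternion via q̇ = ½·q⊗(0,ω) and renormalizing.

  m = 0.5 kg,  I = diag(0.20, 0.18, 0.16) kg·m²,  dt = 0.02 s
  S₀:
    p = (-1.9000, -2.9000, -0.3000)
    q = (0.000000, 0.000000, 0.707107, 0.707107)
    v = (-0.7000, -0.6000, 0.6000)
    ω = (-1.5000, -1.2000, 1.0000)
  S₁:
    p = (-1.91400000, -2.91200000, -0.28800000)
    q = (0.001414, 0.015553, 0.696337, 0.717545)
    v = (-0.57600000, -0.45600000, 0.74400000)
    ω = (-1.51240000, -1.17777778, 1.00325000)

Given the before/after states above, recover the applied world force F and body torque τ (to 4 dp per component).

F = (3.1000, 3.6000, 3.6000)
τ = (-0.1000, 0.1400, -0.0100)

Δω = ω₁−ω₀ = (-0.01240000, 0.02222222, 0.00325000)
ω₀×(Iω₀) = (0.0240, -0.0600, -0.0360)
applied torque τ = (-0.1000, 0.1400, -0.0100)
v₁ − v₀ = (0.12400000, 0.14400000, 0.14400000)
applied force F = (3.1000, 3.6000, 3.6000)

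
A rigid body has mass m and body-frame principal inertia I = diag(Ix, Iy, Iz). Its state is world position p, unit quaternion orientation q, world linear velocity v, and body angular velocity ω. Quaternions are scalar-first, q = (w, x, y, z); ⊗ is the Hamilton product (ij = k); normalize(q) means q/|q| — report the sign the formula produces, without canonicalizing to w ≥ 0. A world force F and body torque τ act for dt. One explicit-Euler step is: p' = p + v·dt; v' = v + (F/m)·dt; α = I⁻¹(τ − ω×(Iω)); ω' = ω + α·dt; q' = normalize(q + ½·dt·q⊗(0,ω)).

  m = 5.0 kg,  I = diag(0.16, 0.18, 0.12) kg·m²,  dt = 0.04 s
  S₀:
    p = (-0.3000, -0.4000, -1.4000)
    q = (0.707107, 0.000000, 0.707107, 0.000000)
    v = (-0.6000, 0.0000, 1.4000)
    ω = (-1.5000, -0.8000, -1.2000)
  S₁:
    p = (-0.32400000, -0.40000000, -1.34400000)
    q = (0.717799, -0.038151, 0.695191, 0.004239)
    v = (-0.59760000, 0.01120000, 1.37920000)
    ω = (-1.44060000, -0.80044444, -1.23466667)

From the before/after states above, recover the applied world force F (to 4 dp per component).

F = (0.3000, 1.4000, -2.6000)

velocity change Δv = (0.00240000, 0.01120000, -0.02080000)
F = m·Δv/dt = (0.3000, 1.4000, -2.6000)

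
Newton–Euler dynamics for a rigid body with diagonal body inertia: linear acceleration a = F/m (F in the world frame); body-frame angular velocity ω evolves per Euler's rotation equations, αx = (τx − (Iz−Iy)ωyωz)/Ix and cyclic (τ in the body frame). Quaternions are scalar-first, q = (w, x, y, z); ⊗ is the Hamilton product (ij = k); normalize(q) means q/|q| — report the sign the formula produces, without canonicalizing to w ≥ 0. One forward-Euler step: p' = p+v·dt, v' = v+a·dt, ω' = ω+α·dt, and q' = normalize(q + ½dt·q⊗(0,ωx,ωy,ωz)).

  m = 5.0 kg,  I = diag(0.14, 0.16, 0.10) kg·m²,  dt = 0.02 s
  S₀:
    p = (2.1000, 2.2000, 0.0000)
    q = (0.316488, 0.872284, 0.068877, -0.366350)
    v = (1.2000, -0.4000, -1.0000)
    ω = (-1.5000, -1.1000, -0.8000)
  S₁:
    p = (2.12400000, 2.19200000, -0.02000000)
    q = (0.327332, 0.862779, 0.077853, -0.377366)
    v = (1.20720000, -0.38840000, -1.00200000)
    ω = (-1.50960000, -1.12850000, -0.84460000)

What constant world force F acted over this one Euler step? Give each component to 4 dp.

velocity change Δv = (0.00720000, 0.01160000, -0.00200000)
applied force F = (1.8000, 2.9000, -0.5000)

F = (1.8000, 2.9000, -0.5000)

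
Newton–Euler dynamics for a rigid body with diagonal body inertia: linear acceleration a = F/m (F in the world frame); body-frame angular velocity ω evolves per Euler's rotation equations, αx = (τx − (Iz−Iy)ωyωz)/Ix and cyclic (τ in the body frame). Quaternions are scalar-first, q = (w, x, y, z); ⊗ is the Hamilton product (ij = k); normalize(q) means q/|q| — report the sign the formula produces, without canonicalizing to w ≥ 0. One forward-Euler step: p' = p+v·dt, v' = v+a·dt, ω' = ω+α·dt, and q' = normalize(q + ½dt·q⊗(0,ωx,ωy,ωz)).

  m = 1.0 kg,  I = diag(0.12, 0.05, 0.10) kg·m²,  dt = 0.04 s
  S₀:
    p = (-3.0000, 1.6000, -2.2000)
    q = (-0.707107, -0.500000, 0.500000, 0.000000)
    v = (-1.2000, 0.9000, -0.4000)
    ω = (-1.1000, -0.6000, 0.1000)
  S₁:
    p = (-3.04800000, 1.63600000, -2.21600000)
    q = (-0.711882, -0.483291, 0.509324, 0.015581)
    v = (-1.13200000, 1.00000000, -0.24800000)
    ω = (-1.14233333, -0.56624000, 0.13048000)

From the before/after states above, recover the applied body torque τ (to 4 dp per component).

τ = (-0.1300, 0.0400, 0.0300)

ω₁ − ω₀ = (-0.04233333, 0.03376000, 0.03048000)
applied torque τ = (-0.1300, 0.0400, 0.0300)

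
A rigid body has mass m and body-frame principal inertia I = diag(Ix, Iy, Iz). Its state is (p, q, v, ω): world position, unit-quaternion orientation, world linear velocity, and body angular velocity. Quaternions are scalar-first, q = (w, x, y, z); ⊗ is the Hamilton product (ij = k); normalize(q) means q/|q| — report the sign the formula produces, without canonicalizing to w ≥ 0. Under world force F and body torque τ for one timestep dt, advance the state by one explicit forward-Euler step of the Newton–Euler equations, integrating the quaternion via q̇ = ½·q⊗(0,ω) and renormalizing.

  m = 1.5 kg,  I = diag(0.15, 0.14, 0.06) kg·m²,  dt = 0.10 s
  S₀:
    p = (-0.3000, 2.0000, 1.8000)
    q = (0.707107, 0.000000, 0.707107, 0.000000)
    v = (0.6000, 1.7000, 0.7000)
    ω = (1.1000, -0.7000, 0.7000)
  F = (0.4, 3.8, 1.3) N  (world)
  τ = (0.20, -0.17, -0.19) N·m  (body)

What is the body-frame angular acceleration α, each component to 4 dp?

α = (1.0720, -1.7093, -3.2950)

gyro term ω×Iω = (0.0392, 0.0693, 0.0077)
(τ − ω×Iω)/I = (1.0720, -1.7093, -3.2950)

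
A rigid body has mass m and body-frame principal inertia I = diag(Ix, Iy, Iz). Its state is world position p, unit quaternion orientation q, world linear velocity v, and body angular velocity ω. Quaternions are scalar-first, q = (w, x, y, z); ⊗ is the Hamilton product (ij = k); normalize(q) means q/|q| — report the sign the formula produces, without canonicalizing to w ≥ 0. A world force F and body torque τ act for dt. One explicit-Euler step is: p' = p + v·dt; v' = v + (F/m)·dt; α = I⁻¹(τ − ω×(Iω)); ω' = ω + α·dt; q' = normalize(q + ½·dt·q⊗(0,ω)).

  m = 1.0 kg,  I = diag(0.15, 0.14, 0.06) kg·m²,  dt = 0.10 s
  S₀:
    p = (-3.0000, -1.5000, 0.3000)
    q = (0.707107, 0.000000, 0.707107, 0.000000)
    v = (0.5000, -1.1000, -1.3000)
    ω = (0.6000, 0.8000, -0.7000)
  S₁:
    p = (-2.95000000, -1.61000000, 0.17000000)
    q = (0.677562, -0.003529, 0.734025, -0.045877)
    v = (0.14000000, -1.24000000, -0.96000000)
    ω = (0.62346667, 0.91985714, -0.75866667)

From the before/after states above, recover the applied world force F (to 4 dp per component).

F = (-3.6000, -1.4000, 3.4000)

v₁ − v₀ = (-0.36000000, -0.14000000, 0.34000000)
m·(v₁−v₀)/dt = (-3.6000, -1.4000, 3.4000)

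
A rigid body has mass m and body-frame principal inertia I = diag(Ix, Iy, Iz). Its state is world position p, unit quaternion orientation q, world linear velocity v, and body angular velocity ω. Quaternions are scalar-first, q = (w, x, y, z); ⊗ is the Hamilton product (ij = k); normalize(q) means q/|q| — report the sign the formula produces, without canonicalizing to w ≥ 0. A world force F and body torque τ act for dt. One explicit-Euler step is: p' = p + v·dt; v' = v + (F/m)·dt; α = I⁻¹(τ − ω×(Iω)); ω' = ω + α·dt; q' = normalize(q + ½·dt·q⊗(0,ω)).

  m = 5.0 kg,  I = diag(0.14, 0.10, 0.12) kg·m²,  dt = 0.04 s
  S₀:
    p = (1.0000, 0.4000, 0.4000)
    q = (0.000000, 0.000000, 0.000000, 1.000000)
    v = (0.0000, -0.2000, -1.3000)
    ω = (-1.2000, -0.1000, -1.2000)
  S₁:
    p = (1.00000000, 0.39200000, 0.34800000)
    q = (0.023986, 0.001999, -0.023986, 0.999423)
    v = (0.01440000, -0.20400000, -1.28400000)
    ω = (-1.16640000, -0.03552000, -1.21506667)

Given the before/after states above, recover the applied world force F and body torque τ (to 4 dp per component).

F = (1.8000, -0.5000, 2.0000)
τ = (0.1200, 0.1900, -0.0500)

Δv = v₁−v₀ = (0.01440000, -0.00400000, 0.01600000)
F = m·Δv/dt = (1.8000, -0.5000, 2.0000)
Δω = ω₁−ω₀ = (0.03360000, 0.06448000, -0.01506667)
precession coupling = (0.0024, 0.0288, -0.0048)
τ = I·(Δω/dt) + ω₀×(Iω₀) = (0.1200, 0.1900, -0.0500)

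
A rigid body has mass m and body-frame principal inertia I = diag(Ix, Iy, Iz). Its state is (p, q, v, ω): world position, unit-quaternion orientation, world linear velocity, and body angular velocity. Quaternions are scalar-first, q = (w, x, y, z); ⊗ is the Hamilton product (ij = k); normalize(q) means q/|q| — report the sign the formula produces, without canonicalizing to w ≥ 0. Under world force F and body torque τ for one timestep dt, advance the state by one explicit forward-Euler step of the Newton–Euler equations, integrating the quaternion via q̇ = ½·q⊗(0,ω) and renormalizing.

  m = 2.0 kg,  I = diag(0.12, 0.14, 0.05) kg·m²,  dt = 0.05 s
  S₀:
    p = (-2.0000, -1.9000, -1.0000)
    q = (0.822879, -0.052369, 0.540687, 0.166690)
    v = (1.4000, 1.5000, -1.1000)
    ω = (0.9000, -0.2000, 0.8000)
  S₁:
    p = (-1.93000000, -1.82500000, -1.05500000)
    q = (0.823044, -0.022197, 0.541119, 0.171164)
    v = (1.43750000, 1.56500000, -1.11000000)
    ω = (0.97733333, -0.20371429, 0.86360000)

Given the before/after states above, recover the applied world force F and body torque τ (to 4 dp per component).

ω₁ − ω₀ = (0.07733333, -0.00371429, 0.06360000)
ω₀×(Iω₀) = (0.0144, 0.0504, -0.0036)
τ = I·(Δω/dt) + ω₀×(Iω₀) = (0.2000, 0.0400, 0.0600)
v₁ − v₀ = (0.03750000, 0.06500000, -0.01000000)
m·(v₁−v₀)/dt = (1.5000, 2.6000, -0.4000)

F = (1.5000, 2.6000, -0.4000)
τ = (0.2000, 0.0400, 0.0600)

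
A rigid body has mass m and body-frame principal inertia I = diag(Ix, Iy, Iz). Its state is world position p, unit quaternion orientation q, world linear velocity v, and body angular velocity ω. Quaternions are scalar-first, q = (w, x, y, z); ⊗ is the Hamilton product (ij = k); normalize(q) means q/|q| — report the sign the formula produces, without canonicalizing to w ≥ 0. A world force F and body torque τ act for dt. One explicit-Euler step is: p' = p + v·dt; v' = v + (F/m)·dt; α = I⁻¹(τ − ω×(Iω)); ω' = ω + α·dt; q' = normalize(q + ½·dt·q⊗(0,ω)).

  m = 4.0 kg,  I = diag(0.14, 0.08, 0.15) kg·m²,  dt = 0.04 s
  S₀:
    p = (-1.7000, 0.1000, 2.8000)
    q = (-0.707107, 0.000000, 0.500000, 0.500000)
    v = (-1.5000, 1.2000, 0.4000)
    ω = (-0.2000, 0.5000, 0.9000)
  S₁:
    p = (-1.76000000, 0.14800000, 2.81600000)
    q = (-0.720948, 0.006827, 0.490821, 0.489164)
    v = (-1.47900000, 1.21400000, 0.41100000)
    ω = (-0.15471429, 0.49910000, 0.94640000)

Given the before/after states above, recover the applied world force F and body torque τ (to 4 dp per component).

F = (2.1000, 1.4000, 1.1000)
τ = (0.1900, 0.0000, 0.1800)

rate change Δω = (0.04528571, -0.00090000, 0.04640000)
I·α + gyro = (0.1900, 0.0000, 0.1800)
velocity change Δv = (0.02100000, 0.01400000, 0.01100000)
F = m·Δv/dt = (2.1000, 1.4000, 1.1000)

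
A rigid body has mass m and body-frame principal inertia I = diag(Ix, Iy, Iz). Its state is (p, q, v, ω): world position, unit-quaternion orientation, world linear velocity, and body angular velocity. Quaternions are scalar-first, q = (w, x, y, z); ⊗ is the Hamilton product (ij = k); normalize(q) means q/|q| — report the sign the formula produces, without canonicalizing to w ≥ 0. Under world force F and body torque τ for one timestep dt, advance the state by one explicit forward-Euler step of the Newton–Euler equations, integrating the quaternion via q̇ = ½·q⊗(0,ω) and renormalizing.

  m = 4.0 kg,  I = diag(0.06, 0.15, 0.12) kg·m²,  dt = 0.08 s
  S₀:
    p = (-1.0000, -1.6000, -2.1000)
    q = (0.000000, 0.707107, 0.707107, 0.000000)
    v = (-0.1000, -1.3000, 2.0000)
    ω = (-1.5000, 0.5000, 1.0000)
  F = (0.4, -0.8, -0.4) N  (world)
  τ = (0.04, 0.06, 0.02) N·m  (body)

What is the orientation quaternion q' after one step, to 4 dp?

q' = (0.0282, 0.7333, 0.6769, 0.0564)

2q̇ = q⊗(0,ω) = (0.7071070, 0.7071070, -0.7071070, 1.4142140)
q + ½dt·q⊗(0,ω), renormalized = (0.0282, 0.7333, 0.6769, 0.0564)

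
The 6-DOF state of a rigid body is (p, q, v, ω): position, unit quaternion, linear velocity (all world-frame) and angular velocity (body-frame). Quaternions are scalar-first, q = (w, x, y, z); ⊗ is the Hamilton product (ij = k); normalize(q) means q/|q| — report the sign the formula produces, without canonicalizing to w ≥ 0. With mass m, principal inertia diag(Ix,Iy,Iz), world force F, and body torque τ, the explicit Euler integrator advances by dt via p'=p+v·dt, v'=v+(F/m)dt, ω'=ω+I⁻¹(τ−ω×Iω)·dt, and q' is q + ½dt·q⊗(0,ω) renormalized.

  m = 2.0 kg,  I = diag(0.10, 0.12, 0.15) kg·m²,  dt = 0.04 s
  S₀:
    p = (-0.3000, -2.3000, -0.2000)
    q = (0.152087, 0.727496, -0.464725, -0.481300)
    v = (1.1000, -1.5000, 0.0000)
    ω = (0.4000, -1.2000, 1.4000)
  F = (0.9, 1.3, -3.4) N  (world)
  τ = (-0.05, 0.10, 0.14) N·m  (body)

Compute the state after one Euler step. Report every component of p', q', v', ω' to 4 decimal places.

p' = (-0.2560, -2.3600, -0.2000)
q' = (0.1485, 0.7036, -0.4922, -0.4904)
v' = (1.1180, -1.4740, -0.0680)
ω' = (0.4002, -1.1573, 1.4399)

a = (0.4500, 0.6500, -1.7000)
p + v·dt = (-0.2560, -2.3600, -0.2000)
v + (F/m)dt = (1.1180, -1.4740, -0.0680)
gyro term ω×Iω = (-0.0504, -0.0280, -0.0096)
α = I⁻¹(τ − ω×Iω) = (0.0040, 1.0667, 0.9973)
ω' = ω + α·dt = (0.4002, -1.1573, 1.4399)
2q̇ = q⊗(0,ω) = (-0.1748484, -1.1673402, -1.3935188, -0.4741834)
q + ½dt·q⊗(0,ω), renormalized = (0.1485, 0.7036, -0.4922, -0.4904)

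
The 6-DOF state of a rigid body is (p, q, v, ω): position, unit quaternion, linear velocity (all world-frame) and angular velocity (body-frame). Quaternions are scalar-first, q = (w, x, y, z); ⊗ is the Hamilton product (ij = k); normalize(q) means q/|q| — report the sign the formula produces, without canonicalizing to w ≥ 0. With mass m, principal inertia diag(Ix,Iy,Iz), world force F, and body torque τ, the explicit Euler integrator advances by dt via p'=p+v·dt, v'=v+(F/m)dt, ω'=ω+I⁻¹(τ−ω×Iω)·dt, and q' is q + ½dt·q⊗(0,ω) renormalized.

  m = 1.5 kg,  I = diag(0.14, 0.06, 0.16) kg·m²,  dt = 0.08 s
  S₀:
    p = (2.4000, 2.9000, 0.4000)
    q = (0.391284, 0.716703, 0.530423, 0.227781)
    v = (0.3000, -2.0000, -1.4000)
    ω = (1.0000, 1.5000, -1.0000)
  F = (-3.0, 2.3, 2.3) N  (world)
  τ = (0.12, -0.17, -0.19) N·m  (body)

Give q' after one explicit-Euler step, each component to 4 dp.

q' = (0.3388, 0.6951, 0.5897, 0.2331)

Hamilton product q⊗(0,ω) = (-1.2845565, -0.4808105, 1.5314100, 0.1533475)
updated quaternion q' = (0.3388, 0.6951, 0.5897, 0.2331)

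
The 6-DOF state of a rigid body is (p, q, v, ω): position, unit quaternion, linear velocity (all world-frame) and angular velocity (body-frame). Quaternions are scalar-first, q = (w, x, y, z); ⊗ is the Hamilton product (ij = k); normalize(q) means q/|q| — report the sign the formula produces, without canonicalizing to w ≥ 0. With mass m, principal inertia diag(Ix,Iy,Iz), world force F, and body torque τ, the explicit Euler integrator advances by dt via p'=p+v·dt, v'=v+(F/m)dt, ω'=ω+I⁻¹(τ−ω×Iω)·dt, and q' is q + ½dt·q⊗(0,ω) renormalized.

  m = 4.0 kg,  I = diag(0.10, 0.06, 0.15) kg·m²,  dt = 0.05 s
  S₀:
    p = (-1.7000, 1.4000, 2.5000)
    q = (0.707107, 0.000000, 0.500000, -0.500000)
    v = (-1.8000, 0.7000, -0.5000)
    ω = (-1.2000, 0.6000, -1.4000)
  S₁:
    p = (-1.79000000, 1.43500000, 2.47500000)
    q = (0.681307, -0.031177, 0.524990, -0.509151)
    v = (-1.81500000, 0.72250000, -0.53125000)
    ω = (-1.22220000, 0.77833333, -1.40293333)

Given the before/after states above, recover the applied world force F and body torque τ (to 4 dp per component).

F = (-1.2000, 1.8000, -2.5000)
τ = (-0.1200, 0.1300, 0.0200)

ω₁ − ω₀ = (-0.02220000, 0.17833333, -0.00293333)
τ = I·(Δω/dt) + ω₀×(Iω₀) = (-0.1200, 0.1300, 0.0200)
Δv = v₁−v₀ = (-0.01500000, 0.02250000, -0.03125000)
applied force F = (-1.2000, 1.8000, -2.5000)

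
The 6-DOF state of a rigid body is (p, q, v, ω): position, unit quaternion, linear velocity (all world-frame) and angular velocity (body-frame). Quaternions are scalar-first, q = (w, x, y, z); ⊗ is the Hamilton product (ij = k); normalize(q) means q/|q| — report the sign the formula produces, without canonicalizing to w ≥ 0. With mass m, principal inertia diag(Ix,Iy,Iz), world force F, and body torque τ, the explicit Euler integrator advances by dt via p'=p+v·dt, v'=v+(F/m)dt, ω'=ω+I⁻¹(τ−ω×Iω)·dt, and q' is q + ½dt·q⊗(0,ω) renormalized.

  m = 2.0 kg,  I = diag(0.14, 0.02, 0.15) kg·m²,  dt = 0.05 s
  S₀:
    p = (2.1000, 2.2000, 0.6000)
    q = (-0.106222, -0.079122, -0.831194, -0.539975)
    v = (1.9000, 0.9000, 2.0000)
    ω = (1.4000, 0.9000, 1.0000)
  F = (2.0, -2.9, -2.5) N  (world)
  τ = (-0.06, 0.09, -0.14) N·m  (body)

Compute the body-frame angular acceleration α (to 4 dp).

α = (-1.2643, 5.2000, 0.0747)

gyro term ω×Iω = (0.1170, -0.0140, -0.1512)
angular accel α = (-1.2643, 5.2000, 0.0747)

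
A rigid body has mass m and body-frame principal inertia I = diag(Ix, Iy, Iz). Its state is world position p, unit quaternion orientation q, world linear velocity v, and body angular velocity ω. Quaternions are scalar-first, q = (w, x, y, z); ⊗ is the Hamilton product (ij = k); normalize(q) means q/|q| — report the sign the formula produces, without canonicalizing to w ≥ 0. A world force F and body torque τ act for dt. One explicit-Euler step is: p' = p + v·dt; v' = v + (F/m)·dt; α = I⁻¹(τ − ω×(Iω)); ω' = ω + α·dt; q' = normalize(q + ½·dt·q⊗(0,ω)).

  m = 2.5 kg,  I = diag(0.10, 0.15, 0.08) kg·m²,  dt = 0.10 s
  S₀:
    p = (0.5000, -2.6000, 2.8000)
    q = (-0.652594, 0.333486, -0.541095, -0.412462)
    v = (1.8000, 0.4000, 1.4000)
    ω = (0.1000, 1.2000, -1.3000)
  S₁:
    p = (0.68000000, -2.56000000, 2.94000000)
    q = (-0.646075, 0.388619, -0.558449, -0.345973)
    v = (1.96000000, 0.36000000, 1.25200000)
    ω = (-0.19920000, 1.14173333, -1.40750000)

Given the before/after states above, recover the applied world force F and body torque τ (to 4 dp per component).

F = (4.0000, -1.0000, -3.7000)
τ = (-0.1900, -0.0900, -0.0800)

velocity change Δv = (0.16000000, -0.04000000, -0.14800000)
F = m·Δv/dt = (4.0000, -1.0000, -3.7000)
rate change Δω = (-0.29920000, -0.05826667, -0.10750000)
applied torque τ = (-0.1900, -0.0900, -0.0800)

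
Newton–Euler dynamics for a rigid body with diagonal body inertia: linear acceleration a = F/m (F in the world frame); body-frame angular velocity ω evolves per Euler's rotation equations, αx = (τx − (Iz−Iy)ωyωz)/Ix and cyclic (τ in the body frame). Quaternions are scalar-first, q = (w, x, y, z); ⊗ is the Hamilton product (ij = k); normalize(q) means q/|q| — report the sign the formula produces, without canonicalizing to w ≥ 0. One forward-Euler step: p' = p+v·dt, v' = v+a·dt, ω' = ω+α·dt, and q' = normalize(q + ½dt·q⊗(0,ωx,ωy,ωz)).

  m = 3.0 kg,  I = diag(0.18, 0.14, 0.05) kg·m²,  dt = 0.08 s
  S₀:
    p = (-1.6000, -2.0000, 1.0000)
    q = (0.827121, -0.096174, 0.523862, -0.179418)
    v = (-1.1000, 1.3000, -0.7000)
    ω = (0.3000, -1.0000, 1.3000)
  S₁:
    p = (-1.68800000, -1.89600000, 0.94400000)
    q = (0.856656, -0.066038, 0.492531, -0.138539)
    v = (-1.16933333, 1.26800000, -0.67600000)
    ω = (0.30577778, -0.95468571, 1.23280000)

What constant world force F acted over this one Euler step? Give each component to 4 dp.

Δv = v₁−v₀ = (-0.06933333, -0.03200000, 0.02400000)
m·(v₁−v₀)/dt = (-2.6000, -1.2000, 0.9000)

F = (-2.6000, -1.2000, 0.9000)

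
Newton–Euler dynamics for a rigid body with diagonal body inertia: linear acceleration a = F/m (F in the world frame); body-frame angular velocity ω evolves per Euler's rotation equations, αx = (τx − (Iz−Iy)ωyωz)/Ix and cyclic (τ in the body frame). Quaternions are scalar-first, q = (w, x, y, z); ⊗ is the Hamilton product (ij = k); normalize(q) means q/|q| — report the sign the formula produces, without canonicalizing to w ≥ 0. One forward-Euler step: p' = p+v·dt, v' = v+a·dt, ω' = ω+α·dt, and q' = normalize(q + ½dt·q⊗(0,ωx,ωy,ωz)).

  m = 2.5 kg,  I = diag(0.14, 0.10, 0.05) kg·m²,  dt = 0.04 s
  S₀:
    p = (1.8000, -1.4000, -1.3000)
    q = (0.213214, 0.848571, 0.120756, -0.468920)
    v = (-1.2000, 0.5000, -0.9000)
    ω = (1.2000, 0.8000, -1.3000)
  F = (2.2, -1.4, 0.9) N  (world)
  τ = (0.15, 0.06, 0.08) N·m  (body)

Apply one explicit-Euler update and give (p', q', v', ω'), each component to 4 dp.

a = F/m = (0.8800, -0.5600, 0.3600)
p' = p + v·dt = (1.7520, -1.3800, -1.3360)
new velocity v' = (-1.1648, 0.4776, -0.8856)
α = I⁻¹(τ − ω×Iω) = (0.7000, 2.0040, 2.3680)
ω + α·dt = (1.2280, 0.8802, -1.2053)
2q̇ = q⊗(0,ω) = (-1.7244860, 0.4740100, 0.7110095, 0.2567714)
q + ½dt·q⊗(0,ω), renormalized = (0.1786, 0.8574, 0.1349, -0.4634)

p' = (1.7520, -1.3800, -1.3360)
q' = (0.1786, 0.8574, 0.1349, -0.4634)
v' = (-1.1648, 0.4776, -0.8856)
ω' = (1.2280, 0.8802, -1.2053)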